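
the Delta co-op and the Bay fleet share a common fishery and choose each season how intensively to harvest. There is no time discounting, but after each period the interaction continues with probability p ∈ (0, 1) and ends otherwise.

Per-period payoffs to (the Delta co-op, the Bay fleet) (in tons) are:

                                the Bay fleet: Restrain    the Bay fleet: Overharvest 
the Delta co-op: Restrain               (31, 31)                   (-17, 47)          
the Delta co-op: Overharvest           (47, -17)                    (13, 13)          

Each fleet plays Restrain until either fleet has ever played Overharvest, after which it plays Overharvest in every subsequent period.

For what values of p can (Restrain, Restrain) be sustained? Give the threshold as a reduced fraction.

With no time discounting, the continuation probability p plays the role of the discount factor.
Grim-trigger IC: 31/(1−p) ≥ 47 + 13p/(1−p) ⇒ p ≥ (47−31)/(47−13) = 8/17.

8/17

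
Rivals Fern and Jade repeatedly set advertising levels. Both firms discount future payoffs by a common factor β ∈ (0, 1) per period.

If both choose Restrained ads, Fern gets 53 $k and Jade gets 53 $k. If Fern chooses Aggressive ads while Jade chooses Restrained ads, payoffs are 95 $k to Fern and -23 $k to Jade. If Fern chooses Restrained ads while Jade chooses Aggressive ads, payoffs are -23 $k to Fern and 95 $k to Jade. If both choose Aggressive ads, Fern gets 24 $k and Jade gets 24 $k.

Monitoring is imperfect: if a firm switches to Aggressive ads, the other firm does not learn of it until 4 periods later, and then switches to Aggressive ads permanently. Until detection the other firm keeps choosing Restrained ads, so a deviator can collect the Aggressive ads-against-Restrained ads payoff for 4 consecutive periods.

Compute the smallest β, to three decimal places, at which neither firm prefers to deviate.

0.877

A deviator earns 95 for 4 periods, then 24 forever; cooperating earns 53 forever. Multiplying the IC by (1−β):
53 ≥ 95(1−β^4) + 24β^4, so 71·β^4 ≥ 42 and β^4 ≥ 42/71.
β ≥ (42/71)^(1/4) ≈ 0.877.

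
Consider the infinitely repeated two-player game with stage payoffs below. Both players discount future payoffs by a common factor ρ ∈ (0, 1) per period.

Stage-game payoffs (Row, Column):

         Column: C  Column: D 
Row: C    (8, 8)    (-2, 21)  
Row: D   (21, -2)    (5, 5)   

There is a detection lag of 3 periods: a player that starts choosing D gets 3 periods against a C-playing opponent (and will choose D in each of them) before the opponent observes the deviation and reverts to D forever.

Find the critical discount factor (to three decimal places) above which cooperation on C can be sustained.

0.933

A deviator earns 21 for 3 periods, then 5 forever; cooperating earns 8 forever. Multiplying the IC by (1−ρ):
8 ≥ 21(1−ρ^3) + 5ρ^3, so 16·ρ^3 ≥ 13 and ρ^3 ≥ 13/16.
ρ ≥ (13/16)^(1/3) ≈ 0.933.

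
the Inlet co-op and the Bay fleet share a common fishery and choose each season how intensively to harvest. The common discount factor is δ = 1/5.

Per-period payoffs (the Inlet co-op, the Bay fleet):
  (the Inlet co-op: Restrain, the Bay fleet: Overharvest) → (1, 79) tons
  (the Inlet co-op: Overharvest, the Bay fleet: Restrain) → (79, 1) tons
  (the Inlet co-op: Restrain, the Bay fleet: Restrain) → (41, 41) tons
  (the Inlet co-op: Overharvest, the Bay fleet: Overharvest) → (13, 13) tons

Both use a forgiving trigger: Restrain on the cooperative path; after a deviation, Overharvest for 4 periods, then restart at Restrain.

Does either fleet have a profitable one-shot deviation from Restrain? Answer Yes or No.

Yes

Comparing payoff streams over the 5 periods until play realigns: cooperate → 41(1+δ+…+δ^4); deviate → 79 + 13(δ+…+δ^4).
Cooperation is sustained iff (41−13)(δ+…+δ^4) ≥ 79−41.
δ+…+δ^4 = 1/5·(1−(1/5)^4)/(1−1/5) = 0.2496, and (79−41)/(41−13) = 1.3571.
0.2496 < 1.3571, so cooperation is not sustainable.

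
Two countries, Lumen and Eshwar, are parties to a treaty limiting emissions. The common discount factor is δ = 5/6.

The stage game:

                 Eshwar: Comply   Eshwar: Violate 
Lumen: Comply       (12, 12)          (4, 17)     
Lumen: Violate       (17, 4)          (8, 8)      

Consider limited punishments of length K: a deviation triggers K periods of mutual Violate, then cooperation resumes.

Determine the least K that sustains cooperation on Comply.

2

No profitable deviation requires (12−8)(δ+…+δ^K) ≥ 17−12, i.e. δ+…+δ^K ≥ 5/4 ≈ 1.2500.
With δ = 5/6, the partial sums are K=1: 0.8333, K=2: 1.5278.
K = 2 is the first length at which the sum reaches 1.2500.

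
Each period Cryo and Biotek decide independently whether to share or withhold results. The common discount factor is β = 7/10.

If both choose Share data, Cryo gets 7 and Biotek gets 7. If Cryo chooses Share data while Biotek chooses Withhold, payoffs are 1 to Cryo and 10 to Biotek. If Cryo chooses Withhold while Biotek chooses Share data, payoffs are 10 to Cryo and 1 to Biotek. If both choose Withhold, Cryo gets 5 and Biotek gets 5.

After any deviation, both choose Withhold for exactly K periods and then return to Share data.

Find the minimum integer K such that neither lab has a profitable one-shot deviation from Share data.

3

No profitable deviation requires (7−5)(β+…+β^K) ≥ 10−7, i.e. β+…+β^K ≥ 3/2 ≈ 1.5000.
With β = 7/10, the partial sums are K=1: 0.7000, K=2: 1.1900, K=3: 1.5330.
K = 3 is the first length at which the sum reaches 1.5000.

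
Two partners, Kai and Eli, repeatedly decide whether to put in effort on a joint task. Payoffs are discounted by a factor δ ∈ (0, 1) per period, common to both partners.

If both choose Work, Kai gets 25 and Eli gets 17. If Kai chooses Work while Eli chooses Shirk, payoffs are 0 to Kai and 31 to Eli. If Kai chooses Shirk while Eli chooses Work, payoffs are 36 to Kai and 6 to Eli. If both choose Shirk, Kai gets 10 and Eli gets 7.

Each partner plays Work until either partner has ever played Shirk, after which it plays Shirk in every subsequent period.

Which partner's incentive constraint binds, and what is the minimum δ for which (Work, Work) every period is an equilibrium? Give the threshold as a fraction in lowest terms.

For Kai: deviation gain 36−25 = 11, per-period punishment loss 25−10 = 15. IC gives δ ≥ 11/26.
For Eli: gain 14, loss 10 per period, so δ ≥ 14/24 = 7/12.
The tighter constraint is Eli's, so cooperation needs δ ≥ 7/12.

Eli; δ ≥ 7/12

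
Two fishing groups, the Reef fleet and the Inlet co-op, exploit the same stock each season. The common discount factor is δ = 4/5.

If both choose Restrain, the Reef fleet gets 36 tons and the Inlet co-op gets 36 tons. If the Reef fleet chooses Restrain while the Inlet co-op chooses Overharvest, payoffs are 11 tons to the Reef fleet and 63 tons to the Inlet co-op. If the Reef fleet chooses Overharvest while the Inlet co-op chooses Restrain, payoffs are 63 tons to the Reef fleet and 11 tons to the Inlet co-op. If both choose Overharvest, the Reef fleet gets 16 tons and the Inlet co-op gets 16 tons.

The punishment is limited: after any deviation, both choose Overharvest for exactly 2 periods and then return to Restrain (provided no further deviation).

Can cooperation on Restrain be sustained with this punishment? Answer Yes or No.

A one-shot deviation gives 63 now, then 16 for 2 periods, then back to 36.
Gain from deviating: (63−36) today; loss: (36−16) in each of the next 2 periods.
No-deviation condition: (36−16)(δ+…+δ^2) ≥ 63−36, i.e. δ+…+δ^2 ≥ 27/20.
At δ = 4/5: δ+…+δ^2 = 1.4400 ≥ 1.3500.
So cooperation is sustainable.

Yes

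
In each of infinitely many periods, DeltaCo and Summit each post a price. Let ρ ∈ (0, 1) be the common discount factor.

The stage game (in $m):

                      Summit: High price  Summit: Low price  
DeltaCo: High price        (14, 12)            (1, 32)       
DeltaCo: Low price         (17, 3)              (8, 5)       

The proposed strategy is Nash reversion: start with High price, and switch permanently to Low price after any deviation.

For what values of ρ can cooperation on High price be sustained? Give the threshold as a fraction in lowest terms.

For DeltaCo: deviation gain 17−14 = 3, per-period punishment loss 14−8 = 6. IC gives ρ ≥ 3/9 = 1/3.
For Summit: gain 20, loss 7 per period, so ρ ≥ 20/27.
The tighter constraint is Summit's, so cooperation needs ρ ≥ 20/27.

20/27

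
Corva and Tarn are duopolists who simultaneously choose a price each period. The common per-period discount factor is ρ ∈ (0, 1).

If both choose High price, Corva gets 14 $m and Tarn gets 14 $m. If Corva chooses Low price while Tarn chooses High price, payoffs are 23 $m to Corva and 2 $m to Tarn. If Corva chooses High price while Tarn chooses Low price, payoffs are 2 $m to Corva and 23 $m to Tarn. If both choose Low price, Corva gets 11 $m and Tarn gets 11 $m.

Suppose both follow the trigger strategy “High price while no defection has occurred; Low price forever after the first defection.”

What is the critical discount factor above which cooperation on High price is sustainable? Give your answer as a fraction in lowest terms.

3/4

Cooperation forever yields 14 each period: 14/(1−ρ).
Deviating yields 23 once, then 11 forever: 23 + 11ρ/(1−ρ).
No profitable deviation requires 14/(1−ρ) ≥ 23 + 11ρ/(1−ρ).
Multiplying by (1−ρ): 14 ≥ 23(1−ρ) + 11ρ = 23 − 12ρ.
So 12ρ ≥ 9, i.e. ρ ≥ 9/12 = 3/4.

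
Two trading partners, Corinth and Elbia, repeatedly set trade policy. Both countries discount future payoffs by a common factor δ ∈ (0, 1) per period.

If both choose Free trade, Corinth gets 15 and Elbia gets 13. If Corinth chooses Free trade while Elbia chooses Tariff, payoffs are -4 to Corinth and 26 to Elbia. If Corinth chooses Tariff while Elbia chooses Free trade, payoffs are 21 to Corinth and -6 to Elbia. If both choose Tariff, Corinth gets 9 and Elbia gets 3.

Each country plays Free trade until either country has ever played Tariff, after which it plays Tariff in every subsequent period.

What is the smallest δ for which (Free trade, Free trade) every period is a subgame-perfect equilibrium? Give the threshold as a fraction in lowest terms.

13/23

For Corinth: deviation gain 21−15 = 6, per-period punishment loss 15−9 = 6. IC gives δ ≥ 6/12 = 1/2.
For Elbia: gain 13, loss 10 per period, so δ ≥ 13/23.
The tighter constraint is Elbia's, so cooperation needs δ ≥ 13/23.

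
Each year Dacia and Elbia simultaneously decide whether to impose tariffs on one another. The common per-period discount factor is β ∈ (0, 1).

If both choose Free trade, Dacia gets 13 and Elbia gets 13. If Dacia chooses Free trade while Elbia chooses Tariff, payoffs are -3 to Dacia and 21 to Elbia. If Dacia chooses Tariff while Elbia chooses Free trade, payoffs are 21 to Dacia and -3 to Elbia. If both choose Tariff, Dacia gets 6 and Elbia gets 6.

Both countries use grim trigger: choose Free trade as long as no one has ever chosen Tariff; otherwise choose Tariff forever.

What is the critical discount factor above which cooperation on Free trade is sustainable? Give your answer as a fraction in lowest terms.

Cooperation forever yields 13 each period: 13/(1−β).
Deviating yields 21 once, then 6 forever: 21 + 6β/(1−β).
No profitable deviation requires 13/(1−β) ≥ 21 + 6β/(1−β).
Multiplying by (1−β): 13 ≥ 21(1−β) + 6β = 21 − 15β.
So 15β ≥ 8, i.e. β ≥ 8/15.

8/15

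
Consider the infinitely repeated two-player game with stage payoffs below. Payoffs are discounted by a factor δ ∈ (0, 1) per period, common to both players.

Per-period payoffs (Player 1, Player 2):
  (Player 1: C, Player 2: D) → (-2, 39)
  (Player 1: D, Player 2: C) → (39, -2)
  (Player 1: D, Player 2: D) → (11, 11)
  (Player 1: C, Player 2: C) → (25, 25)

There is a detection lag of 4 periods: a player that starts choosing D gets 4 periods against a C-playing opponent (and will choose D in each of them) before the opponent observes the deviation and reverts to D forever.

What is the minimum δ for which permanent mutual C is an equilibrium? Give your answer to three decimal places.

0.841

A deviator earns 39 for 4 periods, then 11 forever; cooperating earns 25 forever. Multiplying the IC by (1−δ):
25 ≥ 39(1−δ^4) + 11δ^4, so 28·δ^4 ≥ 14 and δ^4 ≥ 1/2.
δ ≥ (1/2)^(1/4) ≈ 0.841.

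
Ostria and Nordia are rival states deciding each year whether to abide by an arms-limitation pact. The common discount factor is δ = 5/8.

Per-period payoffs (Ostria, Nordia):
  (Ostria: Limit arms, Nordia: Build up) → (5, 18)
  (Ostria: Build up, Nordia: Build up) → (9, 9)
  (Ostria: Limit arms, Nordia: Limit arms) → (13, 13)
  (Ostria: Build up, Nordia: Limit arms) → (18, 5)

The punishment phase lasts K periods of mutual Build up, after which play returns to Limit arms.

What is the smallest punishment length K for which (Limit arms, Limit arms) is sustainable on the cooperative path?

No profitable deviation requires (13−9)(δ+…+δ^K) ≥ 18−13, i.e. δ+…+δ^K ≥ 5/4 ≈ 1.2500.
With δ = 5/8, the partial sums are K=1: 0.6250, K=2: 1.0156, K=3: 1.2598.
K = 3 is the first length at which the sum reaches 1.2500.

3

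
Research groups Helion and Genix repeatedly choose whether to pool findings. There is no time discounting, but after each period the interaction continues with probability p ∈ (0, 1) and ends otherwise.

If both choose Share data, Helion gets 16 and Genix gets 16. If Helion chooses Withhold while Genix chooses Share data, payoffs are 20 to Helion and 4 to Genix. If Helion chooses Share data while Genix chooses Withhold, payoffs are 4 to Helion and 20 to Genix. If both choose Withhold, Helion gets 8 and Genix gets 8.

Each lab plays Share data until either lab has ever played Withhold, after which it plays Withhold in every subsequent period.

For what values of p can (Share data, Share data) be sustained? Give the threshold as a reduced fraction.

With no time discounting, the continuation probability p plays the role of the discount factor.
Grim-trigger IC: 16/(1−p) ≥ 20 + 8p/(1−p) ⇒ p ≥ (20−16)/(20−8) = 1/3.

1/3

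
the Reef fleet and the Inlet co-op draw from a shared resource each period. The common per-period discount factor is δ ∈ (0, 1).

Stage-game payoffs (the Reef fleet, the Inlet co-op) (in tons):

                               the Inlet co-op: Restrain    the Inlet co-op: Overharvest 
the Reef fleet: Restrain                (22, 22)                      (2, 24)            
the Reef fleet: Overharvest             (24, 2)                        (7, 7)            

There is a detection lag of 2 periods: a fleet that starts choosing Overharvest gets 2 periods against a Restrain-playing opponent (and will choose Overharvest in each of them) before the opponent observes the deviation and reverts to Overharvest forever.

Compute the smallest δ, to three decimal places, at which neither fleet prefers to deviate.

Deviating for the 2 undetected periods gains 24−22 = 2 per period over cooperation, then loses 22−7 = 15 per period forever once punishment starts.
Gain: 2(1 + δ + … + δ^1); loss: 15·δ^2/(1−δ).
No profitable deviation ⇔ 2(1−δ^2) ≤ 15·δ^2, i.e. δ^2 ≥ 2/(2+15) = 2/17.
Hence δ ≥ (2/17)^(1/2) ≈ 0.343.

0.343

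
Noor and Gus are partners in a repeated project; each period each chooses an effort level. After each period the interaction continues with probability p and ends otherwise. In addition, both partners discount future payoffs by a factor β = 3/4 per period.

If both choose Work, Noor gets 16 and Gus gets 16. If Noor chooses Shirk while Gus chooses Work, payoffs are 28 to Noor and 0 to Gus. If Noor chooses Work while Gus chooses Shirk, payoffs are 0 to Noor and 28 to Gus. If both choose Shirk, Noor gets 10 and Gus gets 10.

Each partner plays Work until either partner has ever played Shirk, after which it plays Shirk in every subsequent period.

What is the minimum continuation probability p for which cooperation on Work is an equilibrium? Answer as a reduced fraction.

8/9

With continuation probability p and discount β, the effective per-period discount factor is βp.
Grim-trigger IC: βp ≥ (28−16)/(28−10) = 2/3.
So p ≥ (2/3)/(3/4) = 8/9.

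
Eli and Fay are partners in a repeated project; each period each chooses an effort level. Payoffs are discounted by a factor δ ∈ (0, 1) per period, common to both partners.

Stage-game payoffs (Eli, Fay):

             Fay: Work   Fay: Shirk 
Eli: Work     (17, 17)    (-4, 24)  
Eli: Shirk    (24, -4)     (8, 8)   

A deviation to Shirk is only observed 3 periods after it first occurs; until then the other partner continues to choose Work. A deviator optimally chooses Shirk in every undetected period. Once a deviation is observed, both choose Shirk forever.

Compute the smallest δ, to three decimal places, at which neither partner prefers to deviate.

0.759

A deviator earns 24 for 3 periods, then 8 forever; cooperating earns 17 forever. Multiplying the IC by (1−δ):
17 ≥ 24(1−δ^3) + 8δ^3, so 16·δ^3 ≥ 7 and δ^3 ≥ 7/16.
δ ≥ (7/16)^(1/3) ≈ 0.759.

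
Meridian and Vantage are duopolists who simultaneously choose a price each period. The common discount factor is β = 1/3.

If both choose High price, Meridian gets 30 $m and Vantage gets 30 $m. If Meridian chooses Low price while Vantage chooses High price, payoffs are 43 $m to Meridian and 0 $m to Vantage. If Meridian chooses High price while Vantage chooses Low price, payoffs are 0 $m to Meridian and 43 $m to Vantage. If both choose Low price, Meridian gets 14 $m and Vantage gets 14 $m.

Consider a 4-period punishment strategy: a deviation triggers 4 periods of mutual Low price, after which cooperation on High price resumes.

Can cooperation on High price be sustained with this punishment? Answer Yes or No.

A one-shot deviation gives 43 now, then 14 for 4 periods, then back to 30.
Gain from deviating: (43−30) today; loss: (30−14) in each of the next 4 periods.
No-deviation condition: (30−14)(β+…+β^4) ≥ 43−30, i.e. β+…+β^4 ≥ 13/16.
At β = 1/3: β+…+β^4 = 0.4938 < 0.8125.
So cooperation is not sustainable.

No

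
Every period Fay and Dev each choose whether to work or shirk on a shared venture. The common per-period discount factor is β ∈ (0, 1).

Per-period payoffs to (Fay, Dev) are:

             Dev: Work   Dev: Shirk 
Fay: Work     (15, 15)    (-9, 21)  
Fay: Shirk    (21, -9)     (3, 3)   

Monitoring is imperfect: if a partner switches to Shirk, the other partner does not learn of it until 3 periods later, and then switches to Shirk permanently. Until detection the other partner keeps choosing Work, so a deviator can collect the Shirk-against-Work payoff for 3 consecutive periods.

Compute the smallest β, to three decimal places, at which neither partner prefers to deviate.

The best deviation is to choose Shirk for all 3 undetected periods, earning 21 each, then 3 forever once detected.
Deviation value: 21(1−β^3)/(1−β) + 3β^3/(1−β); cooperation value: 15/(1−β).
IC: 15 ≥ 21(1−β^3) + 3β^3 = 21 − 18β^3.
So β^3 ≥ 6/18 = 1/3, giving β ≥ (1/3)^(1/3) ≈ 0.693.

0.693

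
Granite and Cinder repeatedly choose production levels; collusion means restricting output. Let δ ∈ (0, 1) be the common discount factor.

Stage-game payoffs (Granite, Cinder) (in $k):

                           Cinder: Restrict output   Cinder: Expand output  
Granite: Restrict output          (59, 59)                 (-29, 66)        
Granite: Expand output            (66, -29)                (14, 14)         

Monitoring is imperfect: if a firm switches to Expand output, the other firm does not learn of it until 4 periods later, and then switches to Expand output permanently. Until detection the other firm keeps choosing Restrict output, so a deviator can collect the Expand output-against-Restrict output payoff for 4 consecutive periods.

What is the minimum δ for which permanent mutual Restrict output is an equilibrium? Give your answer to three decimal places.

0.606

A deviator earns 66 for 4 periods, then 14 forever; cooperating earns 59 forever. Multiplying the IC by (1−δ):
59 ≥ 66(1−δ^4) + 14δ^4, so 52·δ^4 ≥ 7 and δ^4 ≥ 7/52.
δ ≥ (7/52)^(1/4) ≈ 0.606.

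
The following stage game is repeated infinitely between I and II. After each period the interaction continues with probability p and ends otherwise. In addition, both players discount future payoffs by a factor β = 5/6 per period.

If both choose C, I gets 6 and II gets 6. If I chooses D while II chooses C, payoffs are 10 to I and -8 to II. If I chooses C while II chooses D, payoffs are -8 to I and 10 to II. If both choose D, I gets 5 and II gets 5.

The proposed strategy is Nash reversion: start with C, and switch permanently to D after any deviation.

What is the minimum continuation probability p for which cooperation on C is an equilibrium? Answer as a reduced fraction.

24/25

With continuation probability p and discount β, the effective per-period discount factor is βp.
Grim-trigger IC: βp ≥ (10−6)/(10−5) = 4/5.
So p ≥ (4/5)/(5/6) = 24/25.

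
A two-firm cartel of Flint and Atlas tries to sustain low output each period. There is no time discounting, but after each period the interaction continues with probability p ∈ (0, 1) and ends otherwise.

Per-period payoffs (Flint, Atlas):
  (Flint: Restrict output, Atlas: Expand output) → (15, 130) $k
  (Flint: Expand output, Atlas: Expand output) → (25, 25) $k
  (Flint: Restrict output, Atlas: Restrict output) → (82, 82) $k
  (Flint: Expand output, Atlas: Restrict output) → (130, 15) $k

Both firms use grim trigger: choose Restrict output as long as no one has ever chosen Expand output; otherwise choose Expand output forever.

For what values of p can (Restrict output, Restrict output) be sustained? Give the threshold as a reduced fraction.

With no time discounting, the continuation probability p plays the role of the discount factor.
Grim-trigger IC: 82/(1−p) ≥ 130 + 25p/(1−p) ⇒ p ≥ (130−82)/(130−25) = 16/35.

16/35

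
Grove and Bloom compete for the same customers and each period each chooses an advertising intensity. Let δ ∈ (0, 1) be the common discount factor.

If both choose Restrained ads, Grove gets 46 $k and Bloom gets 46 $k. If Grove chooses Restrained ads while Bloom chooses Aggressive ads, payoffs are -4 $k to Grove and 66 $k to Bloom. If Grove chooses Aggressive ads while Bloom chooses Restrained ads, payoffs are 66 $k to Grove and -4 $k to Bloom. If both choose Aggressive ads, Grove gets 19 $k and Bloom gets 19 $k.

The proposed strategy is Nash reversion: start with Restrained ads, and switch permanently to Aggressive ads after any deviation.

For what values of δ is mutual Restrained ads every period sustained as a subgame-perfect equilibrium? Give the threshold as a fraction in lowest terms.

One-period gain from deviating is 66 − 46 = 20. The loss is 46 − 19 = 27 in every subsequent period, with present value 27·δ/(1−δ).
Deviation is unprofitable when 27·δ/(1−δ) ≥ 20, i.e. δ/(1−δ) ≥ 20/27.
Equivalently δ ≥ 20/(20+27) = 20/47.

20/47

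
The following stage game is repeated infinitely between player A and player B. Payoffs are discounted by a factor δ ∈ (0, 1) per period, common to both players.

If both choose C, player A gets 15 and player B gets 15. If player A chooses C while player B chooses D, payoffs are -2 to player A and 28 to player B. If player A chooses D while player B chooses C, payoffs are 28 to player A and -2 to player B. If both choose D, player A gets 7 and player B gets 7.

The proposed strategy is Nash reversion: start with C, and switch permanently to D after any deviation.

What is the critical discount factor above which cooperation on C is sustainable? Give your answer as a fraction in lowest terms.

One-period gain from deviating is 28 − 15 = 13. The loss is 15 − 7 = 8 in every subsequent period, with present value 8·δ/(1−δ).
Deviation is unprofitable when 8·δ/(1−δ) ≥ 13, i.e. δ/(1−δ) ≥ 13/8.
Equivalently δ ≥ 13/(13+8) = 13/21.

13/21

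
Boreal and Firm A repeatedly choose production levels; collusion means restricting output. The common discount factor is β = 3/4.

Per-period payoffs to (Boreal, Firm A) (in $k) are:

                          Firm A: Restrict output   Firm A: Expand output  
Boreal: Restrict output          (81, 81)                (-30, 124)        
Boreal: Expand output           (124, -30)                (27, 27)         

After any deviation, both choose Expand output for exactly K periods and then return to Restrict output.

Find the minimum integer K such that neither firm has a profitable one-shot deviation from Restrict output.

2

IC: β(1−β^K)/(1−β) ≥ (124−81)/(81−27) = 43/54.
With β = 3/4: need 1 − β^K ≥ 43/54·(1−3/4)/(3/4), i.e. β^K ≤ 0.7346.
Since (3/4)^1 = 0.7500 and (3/4)^2 = 0.5625, the smallest such K is 2.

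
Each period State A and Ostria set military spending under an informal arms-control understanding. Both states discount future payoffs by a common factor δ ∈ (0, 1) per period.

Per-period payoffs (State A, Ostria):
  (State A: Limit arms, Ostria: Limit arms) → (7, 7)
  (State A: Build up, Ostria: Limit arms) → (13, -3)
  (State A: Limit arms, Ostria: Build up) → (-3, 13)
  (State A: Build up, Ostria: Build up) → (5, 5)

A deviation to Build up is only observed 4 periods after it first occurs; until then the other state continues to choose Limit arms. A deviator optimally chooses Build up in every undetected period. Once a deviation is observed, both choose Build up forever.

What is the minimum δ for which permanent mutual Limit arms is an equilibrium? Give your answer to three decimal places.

A deviator earns 13 for 4 periods, then 5 forever; cooperating earns 7 forever. Multiplying the IC by (1−δ):
7 ≥ 13(1−δ^4) + 5δ^4, so 8·δ^4 ≥ 6 and δ^4 ≥ 3/4.
δ ≥ (3/4)^(1/4) ≈ 0.931.

0.931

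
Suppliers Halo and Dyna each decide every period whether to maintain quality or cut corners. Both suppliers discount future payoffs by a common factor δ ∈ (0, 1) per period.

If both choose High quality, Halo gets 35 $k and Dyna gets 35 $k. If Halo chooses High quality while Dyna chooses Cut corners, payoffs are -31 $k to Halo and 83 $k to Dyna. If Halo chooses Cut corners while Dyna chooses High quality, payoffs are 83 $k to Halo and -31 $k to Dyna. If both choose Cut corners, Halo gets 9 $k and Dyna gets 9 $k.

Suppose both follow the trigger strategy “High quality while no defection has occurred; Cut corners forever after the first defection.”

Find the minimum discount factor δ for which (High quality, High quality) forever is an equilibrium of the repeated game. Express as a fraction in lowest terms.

Cooperation forever yields 35 each period: 35/(1−δ).
Deviating yields 83 once, then 9 forever: 83 + 9δ/(1−δ).
No profitable deviation requires 35/(1−δ) ≥ 83 + 9δ/(1−δ).
Multiplying by (1−δ): 35 ≥ 83(1−δ) + 9δ = 83 − 74δ.
So 74δ ≥ 48, i.e. δ ≥ 48/74 = 24/37.

24/37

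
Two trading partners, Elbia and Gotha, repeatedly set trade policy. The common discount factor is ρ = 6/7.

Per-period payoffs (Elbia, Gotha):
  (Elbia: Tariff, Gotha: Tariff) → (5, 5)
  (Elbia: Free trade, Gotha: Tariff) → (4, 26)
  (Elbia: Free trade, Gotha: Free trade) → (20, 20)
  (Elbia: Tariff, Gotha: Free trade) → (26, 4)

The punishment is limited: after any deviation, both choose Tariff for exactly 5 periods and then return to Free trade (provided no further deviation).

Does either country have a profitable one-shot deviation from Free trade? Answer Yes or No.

No

A one-shot deviation gives 26 now, then 5 for 5 periods, then back to 20.
Gain from deviating: (26−20) today; loss: (20−5) in each of the next 5 periods.
No-deviation condition: (20−5)(ρ+…+ρ^5) ≥ 26−20, i.e. ρ+…+ρ^5 ≥ 2/5.
At ρ = 6/7: ρ+…+ρ^5 = 3.2240 ≥ 0.4000.
So cooperation is sustainable.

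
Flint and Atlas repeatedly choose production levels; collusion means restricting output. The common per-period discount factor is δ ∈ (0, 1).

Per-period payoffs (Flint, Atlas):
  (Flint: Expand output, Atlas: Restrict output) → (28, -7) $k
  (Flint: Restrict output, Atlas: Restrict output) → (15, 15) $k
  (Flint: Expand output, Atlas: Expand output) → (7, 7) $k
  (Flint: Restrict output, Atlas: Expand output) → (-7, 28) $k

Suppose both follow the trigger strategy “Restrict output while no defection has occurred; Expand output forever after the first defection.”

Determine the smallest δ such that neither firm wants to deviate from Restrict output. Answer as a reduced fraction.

15/(1−δ) ≥ 28 + 7δ/(1−δ)
15 ≥ 28 − 21δ
δ ≥ 13/21.

13/21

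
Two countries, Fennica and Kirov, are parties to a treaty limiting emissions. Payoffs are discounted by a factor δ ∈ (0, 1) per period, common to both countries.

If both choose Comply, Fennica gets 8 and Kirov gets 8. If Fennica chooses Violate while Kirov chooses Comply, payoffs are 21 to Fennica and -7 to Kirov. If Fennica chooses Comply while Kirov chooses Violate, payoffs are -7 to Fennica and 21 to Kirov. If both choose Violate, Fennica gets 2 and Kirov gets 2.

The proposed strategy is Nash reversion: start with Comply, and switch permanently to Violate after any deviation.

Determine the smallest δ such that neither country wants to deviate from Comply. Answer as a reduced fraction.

Under grim trigger the critical discount factor is (T−C)/(T−P) with T = 21, C = 8, P = 2.
δ* = (21−8)/(21−2) = 13/19.

13/19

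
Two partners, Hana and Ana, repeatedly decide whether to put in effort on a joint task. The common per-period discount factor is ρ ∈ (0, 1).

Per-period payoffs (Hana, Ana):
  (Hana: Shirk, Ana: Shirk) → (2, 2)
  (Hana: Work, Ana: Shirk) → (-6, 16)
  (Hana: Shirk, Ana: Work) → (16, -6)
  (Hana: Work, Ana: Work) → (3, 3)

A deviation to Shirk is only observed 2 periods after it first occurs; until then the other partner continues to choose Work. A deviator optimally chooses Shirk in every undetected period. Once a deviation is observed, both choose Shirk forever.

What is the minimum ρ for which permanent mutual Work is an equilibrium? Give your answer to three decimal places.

A deviator earns 16 for 2 periods, then 2 forever; cooperating earns 3 forever. Multiplying the IC by (1−ρ):
3 ≥ 16(1−ρ^2) + 2ρ^2, so 14·ρ^2 ≥ 13 and ρ^2 ≥ 13/14.
ρ ≥ (13/14)^(1/2) ≈ 0.964.

0.964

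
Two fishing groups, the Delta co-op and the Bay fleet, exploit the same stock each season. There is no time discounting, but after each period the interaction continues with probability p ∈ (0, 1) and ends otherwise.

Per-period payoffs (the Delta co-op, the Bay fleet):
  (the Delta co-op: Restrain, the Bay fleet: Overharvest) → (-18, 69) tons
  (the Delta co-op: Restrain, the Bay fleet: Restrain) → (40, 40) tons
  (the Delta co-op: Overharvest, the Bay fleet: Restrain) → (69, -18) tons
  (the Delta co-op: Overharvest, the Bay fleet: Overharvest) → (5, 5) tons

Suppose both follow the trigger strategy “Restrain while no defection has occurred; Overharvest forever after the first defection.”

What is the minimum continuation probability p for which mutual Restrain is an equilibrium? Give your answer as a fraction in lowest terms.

Expected cooperation value is 40 + p·40 + p²·40 + … = 40/(1−p); deviation gives 69 + p·5/(1−p).
40 ≥ 69(1−p) + 5p ⇒ 64p ≥ 29 ⇒ p ≥ 29/64.

29/64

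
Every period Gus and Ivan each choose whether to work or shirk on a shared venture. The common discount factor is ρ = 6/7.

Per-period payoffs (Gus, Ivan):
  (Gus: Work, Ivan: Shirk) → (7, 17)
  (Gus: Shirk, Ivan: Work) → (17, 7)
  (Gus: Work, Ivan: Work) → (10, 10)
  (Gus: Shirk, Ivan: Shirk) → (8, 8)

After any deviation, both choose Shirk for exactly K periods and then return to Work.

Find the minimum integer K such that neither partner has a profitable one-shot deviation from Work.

IC: ρ(1−ρ^K)/(1−ρ) ≥ (17−10)/(10−8) = 7/2.
With ρ = 6/7: need 1 − ρ^K ≥ 7/2·(1−6/7)/(6/7), i.e. ρ^K ≤ 0.4167.
Since (6/7)^5 = 0.4627 and (6/7)^6 = 0.3966, the smallest such K is 6.

6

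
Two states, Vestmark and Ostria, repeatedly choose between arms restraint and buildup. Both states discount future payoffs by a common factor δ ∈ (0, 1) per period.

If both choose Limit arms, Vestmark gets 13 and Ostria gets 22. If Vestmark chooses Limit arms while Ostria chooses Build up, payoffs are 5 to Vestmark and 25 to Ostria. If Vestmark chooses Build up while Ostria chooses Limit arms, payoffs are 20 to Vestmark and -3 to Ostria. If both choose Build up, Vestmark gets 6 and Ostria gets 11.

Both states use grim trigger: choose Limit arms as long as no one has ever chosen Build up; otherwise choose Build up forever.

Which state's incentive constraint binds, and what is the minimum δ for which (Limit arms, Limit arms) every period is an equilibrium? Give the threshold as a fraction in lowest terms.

Vestmark: cooperation gives 13 each period; deviation gives 20 once then 6 forever.
  13/(1−δ) ≥ 20 + 6δ/(1−δ) ⇒ δ ≥ 7/14 = 1/2.
Ostria: cooperation gives 22 each period; deviation gives 25 once then 11 forever.
  δ ≥ 3/14.
Both must hold, so the binding constraint is Vestmark's: δ ≥ 1/2.

Vestmark; δ ≥ 1/2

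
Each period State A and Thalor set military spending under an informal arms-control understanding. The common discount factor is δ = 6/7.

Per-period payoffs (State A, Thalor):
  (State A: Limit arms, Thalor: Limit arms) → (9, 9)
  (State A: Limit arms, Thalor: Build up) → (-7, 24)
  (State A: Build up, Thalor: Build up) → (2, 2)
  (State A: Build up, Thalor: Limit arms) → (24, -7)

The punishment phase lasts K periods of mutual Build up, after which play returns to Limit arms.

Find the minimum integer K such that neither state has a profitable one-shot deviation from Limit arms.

IC: δ(1−δ^K)/(1−δ) ≥ (24−9)/(9−2) = 15/7.
With δ = 6/7: need 1 − δ^K ≥ 15/7·(1−6/7)/(6/7), i.e. δ^K ≤ 0.6429.
Since (6/7)^2 = 0.7347 and (6/7)^3 = 0.6297, the smallest such K is 3.

3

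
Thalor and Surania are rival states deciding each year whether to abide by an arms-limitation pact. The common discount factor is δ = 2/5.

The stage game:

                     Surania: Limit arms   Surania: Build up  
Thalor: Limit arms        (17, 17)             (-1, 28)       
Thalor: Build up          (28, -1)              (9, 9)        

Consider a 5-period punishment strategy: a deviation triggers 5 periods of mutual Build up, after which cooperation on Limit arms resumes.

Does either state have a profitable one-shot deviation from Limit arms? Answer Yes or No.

A one-shot deviation gives 28 now, then 9 for 5 periods, then back to 17.
Gain from deviating: (28−17) today; loss: (17−9) in each of the next 5 periods.
No-deviation condition: (17−9)(δ+…+δ^5) ≥ 28−17, i.e. δ+…+δ^5 ≥ 11/8.
At δ = 2/5: δ+…+δ^5 = 0.6598 < 1.3750.
So cooperation is not sustainable.

Yes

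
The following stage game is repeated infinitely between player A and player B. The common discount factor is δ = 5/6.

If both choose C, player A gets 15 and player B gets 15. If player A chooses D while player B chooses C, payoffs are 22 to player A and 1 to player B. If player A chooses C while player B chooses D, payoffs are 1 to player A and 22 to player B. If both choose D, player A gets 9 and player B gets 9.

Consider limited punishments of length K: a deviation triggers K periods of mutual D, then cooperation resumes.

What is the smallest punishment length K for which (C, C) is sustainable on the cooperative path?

Need Σ_{k=1}^{K} δ^k ≥ (22−15)/(15−9) = 1.1667 at δ = 5/6.
At K = 1 the sum is 0.8333 < 1.1667; at K = 2 it is 1.5278 ≥ 1.1667.
So the minimum punishment length is K = 2.

2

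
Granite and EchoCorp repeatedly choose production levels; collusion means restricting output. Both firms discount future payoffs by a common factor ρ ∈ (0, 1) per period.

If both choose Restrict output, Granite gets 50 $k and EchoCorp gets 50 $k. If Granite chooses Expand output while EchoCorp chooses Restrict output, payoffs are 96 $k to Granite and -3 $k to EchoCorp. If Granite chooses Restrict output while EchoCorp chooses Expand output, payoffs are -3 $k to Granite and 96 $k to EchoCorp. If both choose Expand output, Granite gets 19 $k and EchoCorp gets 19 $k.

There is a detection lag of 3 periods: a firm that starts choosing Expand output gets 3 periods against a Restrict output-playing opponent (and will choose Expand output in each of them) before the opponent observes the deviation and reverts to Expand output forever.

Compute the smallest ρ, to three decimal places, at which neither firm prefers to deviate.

0.842

The best deviation is to choose Expand output for all 3 undetected periods, earning 96 each, then 19 forever once detected.
Deviation value: 96(1−ρ^3)/(1−ρ) + 19ρ^3/(1−ρ); cooperation value: 50/(1−ρ).
IC: 50 ≥ 96(1−ρ^3) + 19ρ^3 = 96 − 77ρ^3.
So ρ^3 ≥ 46/77, giving ρ ≥ (46/77)^(1/3) ≈ 0.842.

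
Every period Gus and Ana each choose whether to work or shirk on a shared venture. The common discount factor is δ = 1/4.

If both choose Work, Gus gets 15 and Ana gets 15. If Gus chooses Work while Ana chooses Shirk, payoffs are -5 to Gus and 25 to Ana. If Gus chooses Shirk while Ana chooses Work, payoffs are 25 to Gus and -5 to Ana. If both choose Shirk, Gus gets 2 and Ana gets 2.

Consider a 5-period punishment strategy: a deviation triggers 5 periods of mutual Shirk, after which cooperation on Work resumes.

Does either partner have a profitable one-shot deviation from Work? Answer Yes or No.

Yes

Comparing payoff streams over the 6 periods until play realigns: cooperate → 15(1+δ+…+δ^5); deviate → 25 + 2(δ+…+δ^5).
Cooperation is sustained iff (15−2)(δ+…+δ^5) ≥ 25−15.
δ+…+δ^5 = 1/4·(1−(1/4)^5)/(1−1/4) = 0.3330, and (25−15)/(15−2) = 0.7692.
0.3330 < 0.7692, so cooperation is not sustainable.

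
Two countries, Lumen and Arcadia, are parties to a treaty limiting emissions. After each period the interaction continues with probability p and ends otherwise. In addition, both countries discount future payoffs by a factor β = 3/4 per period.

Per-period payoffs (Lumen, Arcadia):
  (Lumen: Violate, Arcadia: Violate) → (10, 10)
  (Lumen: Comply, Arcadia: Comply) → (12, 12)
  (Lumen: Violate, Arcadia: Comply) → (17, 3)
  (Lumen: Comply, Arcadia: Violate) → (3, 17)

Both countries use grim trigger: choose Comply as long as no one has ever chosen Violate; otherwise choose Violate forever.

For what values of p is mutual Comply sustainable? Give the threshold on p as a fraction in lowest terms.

With continuation probability p and discount β, the effective per-period discount factor is βp.
Grim-trigger IC: βp ≥ (17−12)/(17−10) = 5/7.
So p ≥ (5/7)/(3/4) = 20/21.

20/21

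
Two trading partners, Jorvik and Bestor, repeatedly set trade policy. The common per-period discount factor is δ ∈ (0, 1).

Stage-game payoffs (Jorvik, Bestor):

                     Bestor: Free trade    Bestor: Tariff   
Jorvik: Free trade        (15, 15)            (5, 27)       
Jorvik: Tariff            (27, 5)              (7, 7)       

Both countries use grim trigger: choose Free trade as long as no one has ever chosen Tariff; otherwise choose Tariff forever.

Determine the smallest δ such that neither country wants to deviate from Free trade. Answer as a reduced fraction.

Cooperation forever yields 15 each period: 15/(1−δ).
Deviating yields 27 once, then 7 forever: 27 + 7δ/(1−δ).
No profitable deviation requires 15/(1−δ) ≥ 27 + 7δ/(1−δ).
Multiplying by (1−δ): 15 ≥ 27(1−δ) + 7δ = 27 − 20δ.
So 20δ ≥ 12, i.e. δ ≥ 12/20 = 3/5.

3/5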